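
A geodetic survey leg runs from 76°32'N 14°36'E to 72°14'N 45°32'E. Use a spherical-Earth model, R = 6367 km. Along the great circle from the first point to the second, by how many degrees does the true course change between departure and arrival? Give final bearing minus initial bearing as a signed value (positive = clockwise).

At departure: θ₁ = atan2(sin Δλ cos φ₂, cos φ₁ sin φ₂ − sin φ₁ cos φ₂ cos Δλ) = 101.80°
At arrival: θ₂ = atan2(sin Δλ cos φ₁, −cos φ₂ sin φ₁ + sin φ₂ cos φ₁ cos Δλ) = 131.66°
Δθ = θ₂ − θ₁ = +29.9°

+29.9°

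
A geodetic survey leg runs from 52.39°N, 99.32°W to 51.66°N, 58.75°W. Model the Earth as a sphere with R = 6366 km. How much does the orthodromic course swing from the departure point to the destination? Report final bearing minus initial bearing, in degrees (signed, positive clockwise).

+32.5°

At departure: θ₁ = atan2(sin Δλ cos φ₂, cos φ₁ sin φ₂ − sin φ₁ cos φ₂ cos Δλ) = 75.36°
At arrival: θ₂ = atan2(sin Δλ cos φ₁, −cos φ₂ sin φ₁ + sin φ₂ cos φ₁ cos Δλ) = 107.85°
Δθ = θ₂ − θ₁ = +32.5°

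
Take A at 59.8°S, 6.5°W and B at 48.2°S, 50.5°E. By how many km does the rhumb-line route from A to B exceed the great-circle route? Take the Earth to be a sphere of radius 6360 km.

Great circle: cos σ = sin φ₁ sin φ₂ + cos φ₁ cos φ₂ cos Δλ,  σ = 0.5972 rad → d_gc = 3798.3 km
Rhumb line: Δψ = +0.3473, q = Δφ/Δψ = 0.5829, d_rh = R√(Δφ²+q²Δλ²) = 3906.7 km
Excess = 3906.7 − 3798.3 = 108.4 ≈ 108 km

108 km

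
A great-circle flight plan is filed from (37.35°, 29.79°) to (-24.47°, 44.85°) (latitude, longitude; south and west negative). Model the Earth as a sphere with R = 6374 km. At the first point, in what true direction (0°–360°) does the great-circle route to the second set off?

164.7°

N = sin Δλ·cos φ₂ = +0.2365;  D = cos φ₁ sin φ₂ − sin φ₁ cos φ₂ cos Δλ = -0.8625
initial course = atan2(N, D) = 164.67°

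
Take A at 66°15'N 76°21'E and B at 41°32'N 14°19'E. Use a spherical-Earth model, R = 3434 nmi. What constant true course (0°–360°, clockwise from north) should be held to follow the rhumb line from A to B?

Meridional parts: M(φ₁)=+1.5593, M(φ₂)=+0.7982 → ΔM = -0.7611;  Δλ = -1.0827 rad
tan C = Δλ / ΔM = +1.4226 → C = 234.89°

234.9°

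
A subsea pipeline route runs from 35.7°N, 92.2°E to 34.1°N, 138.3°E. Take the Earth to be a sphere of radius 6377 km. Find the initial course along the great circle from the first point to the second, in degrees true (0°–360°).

78.6°

θ = atan2( sin Δλ·cos φ₂ ,  cos φ₁ sin φ₂ − sin φ₁ cos φ₂ cos Δλ )
  = atan2(+0.5967, +0.1202) = 78.61°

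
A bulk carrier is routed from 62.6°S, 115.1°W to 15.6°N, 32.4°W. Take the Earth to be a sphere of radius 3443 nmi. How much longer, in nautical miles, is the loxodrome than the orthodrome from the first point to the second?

Great circle: cos σ = sin φ₁ sin φ₂ + cos φ₁ cos φ₂ cos Δλ,  σ = 1.7543 rad → d_gc = 6039.9 nmi
Rhumb line: Δψ = +1.6872, q = Δφ/Δψ = 0.8089, d_rh = R√(Δφ²+q²Δλ²) = 6184.1 nmi
Excess = 6184.1 − 6039.9 = 144.2 ≈ 144 nmi

144 nmi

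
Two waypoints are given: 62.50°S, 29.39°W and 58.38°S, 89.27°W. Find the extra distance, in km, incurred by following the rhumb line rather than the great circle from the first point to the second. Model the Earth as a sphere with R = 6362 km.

116 km

Great circle: cos σ = sin φ₁ sin φ₂ + cos φ₁ cos φ₂ cos Δλ,  σ = 0.5016 rad → d_gc = 3191.2 km
Rhumb line: Δψ = +0.1460, q = Δφ/Δψ = 0.4926, d_rh = R√(Δφ²+q²Δλ²) = 3306.8 km
Excess = 3306.8 − 3191.2 = 115.6 ≈ 116 km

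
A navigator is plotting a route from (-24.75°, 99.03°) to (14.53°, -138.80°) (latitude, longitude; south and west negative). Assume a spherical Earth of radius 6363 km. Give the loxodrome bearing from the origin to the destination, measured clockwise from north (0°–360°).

71.8°

Meridional parts: M(φ₁)=-0.4461, M(φ₂)=+0.2564 → ΔM = +0.7024;  Δλ = +2.1323 rad
tan C = Δλ / ΔM = +3.0356 → C = 71.77°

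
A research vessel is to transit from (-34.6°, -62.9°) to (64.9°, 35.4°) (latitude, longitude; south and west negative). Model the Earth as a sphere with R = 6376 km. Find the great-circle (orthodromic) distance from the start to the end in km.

13841 km

Haversine: a = sin²(Δφ/2)+cos φ₁ cos φ₂ sin²(Δλ/2) = 0.78231;  σ = 2·atan2(√a,√(1−a))
σ = 124.376° → d = Rσ = 6376·2.17078 = 13841 km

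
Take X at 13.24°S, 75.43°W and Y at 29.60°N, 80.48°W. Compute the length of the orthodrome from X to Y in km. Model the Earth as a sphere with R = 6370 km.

4794 km

Haversine: a = sin²(Δφ/2)+cos φ₁ cos φ₂ sin²(Δλ/2) = 0.13502;  σ = 2·atan2(√a,√(1−a))
σ = 43.116° → d = Rσ = 6370·0.75252 = 4794 km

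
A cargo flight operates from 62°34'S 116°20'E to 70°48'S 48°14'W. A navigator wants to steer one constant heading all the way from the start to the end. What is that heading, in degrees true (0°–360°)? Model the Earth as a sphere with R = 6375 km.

Δψ = ln[tan(π/4+φ₂/2)/tan(π/4+φ₁/2)] = -0.3668
Δλ = -2.8722 rad (taken the short way round)
course = atan2(Δλ, Δψ) = 262.72°

262.7°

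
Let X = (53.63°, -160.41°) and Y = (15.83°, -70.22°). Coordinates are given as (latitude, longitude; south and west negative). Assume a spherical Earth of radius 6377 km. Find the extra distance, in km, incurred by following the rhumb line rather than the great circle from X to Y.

374 km

Great circle: cos σ = sin φ₁ sin φ₂ + cos φ₁ cos φ₂ cos Δλ,  σ = 1.3513 rad → d_gc = 8617.13 km
Rhumb line: Δψ = -0.8334, q = Δφ/Δψ = 0.7916, d_rh = R√(Δφ²+q²Δλ²) = 8991.61 km
Excess = 8991.61 − 8617.13 = 374.48 ≈ 374 km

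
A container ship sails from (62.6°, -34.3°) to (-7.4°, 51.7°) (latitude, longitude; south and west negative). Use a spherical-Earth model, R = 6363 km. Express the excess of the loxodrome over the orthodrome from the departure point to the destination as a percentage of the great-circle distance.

Great circle: σ = 1.6534 rad → d_gc = Rσ = 10520.6 km
Rhumb: Δφ = -1.2217, Δλ = +1.5010, Δψ = -1.5410, q = Δφ/Δψ = 0.7928 → d_rh = R√(Δφ²+q²Δλ²) = 10852.0 km
Excess = (10852.0 − 10520.6) / 10520.6 = 331.4 / 10520.6 = 3.15001% ≈ 3.2%

3.2%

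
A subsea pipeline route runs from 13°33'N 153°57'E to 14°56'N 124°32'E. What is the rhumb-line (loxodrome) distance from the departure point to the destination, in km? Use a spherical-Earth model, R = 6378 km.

Δψ = ln[tan(π/4+φ₂/2)/tan(π/4+φ₁/2)] = +0.0249;  Δφ = +0.0241 rad,  Δλ = -0.5134 rad
q = Δφ/Δψ = 0.9692
d = R·√(Δφ² + q²Δλ²) = 6378·0.49821 = 3178 km

3178 km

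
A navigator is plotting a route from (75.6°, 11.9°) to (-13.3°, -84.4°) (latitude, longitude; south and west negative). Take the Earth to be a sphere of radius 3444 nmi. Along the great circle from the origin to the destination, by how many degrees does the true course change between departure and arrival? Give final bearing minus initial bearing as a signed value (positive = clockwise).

-77.9°

At departure: θ₁ = atan2(sin Δλ cos φ₂, cos φ₁ sin φ₂ − sin φ₁ cos φ₂ cos Δλ) = 272.74°
At arrival: θ₂ = atan2(sin Δλ cos φ₁, −cos φ₂ sin φ₁ + sin φ₂ cos φ₁ cos Δλ) = 194.79°
Δθ = θ₂ − θ₁ = -77.9°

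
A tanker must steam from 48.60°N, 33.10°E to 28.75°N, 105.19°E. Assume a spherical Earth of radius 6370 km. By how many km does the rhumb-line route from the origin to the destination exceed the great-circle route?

Great circle: cos σ = sin φ₁ sin φ₂ + cos φ₁ cos φ₂ cos Δλ,  σ = 1.0014 rad → d_gc = 6379.1 km
Rhumb line: Δψ = -0.4489, q = Δφ/Δψ = 0.7717, d_rh = R√(Δφ²+q²Δλ²) = 6567.0 km
Excess = 6567.0 − 6379.1 = 187.9 ≈ 188 km

188 km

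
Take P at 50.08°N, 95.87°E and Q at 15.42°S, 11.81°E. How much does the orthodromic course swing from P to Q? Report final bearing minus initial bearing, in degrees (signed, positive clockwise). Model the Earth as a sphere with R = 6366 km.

Initial bearing θ₁ = atan2(sin Δλ cos φ₂, cos φ₁ sin φ₂ − sin φ₁ cos φ₂ cos Δλ) = 255.55°
Final bearing θ₂ = (initial bearing from the destination back to the start) + 180° = 220.14°
Δθ = θ₂ − θ₁ = -35.4°

-35.4°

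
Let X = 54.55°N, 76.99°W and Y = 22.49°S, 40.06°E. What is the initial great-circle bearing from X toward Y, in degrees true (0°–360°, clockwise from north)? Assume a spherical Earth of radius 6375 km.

θ = atan2( sin Δλ·cos φ₂ ,  cos φ₁ sin φ₂ − sin φ₁ cos φ₂ cos Δλ )
  = atan2(+0.8229, +0.1204) = 81.67°

81.7°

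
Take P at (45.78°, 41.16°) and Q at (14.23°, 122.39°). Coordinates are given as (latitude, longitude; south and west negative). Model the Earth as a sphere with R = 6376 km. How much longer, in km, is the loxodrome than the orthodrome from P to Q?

Great circle: cos σ = sin φ₁ sin φ₂ + cos φ₁ cos φ₂ cos Δλ,  σ = 1.2878 rad → d_gc = 8211.0 km
Rhumb line: Δψ = -0.6498, q = Δφ/Δψ = 0.8474, d_rh = R√(Δφ²+q²Δλ²) = 8426.4 km
Excess = 8426.4 − 8211.0 = 215.4 ≈ 215 km

215 km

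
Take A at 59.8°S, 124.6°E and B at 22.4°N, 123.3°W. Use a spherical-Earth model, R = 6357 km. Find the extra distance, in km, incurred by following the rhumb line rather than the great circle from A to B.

507 km

Great circle: cos σ = sin φ₁ sin φ₂ + cos φ₁ cos φ₂ cos Δλ,  σ = 2.0994 rad → d_gc = 13345.8 km
Rhumb line: Δψ = +1.7113, q = Δφ/Δψ = 0.8383, d_rh = R√(Δφ²+q²Δλ²) = 13852.7 km
Excess = 13852.7 − 13345.8 = 506.9 ≈ 507 km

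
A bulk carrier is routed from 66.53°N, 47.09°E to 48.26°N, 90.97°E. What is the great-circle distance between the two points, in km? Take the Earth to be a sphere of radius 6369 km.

3211 km

cos σ = sin φ₁ sin φ₂ + cos φ₁ cos φ₂ cos Δλ
      = sin(66.53°)sin(48.26°) + cos(66.53°)cos(48.26°)cos(43.88°) = 0.8756
σ = 28.889° → d = Rσ = 6369·0.50421 = 3211 km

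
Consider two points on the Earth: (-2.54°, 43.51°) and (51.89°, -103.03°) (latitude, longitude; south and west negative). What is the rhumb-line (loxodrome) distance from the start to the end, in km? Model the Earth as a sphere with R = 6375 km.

15242 km

Rhumb course C = atan2(Δλ, Δψ) with Δψ = ln[tan(π/4+φ₂/2)/tan(π/4+φ₁/2)] = +1.1074, Δλ = -2.5576 → C = 293.41°
d = R·|Δφ| / |cos C| = 6375·0.94998 / 0.39733 = 15242 km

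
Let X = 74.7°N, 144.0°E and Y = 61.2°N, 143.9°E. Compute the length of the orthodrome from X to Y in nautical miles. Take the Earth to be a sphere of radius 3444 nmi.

811 nmi

Haversine: a = sin²(Δφ/2)+cos φ₁ cos φ₂ sin²(Δλ/2) = 0.01382;  σ = 2·atan2(√a,√(1−a))
σ = 13.500° → d = Rσ = 3444·0.23562 = 811 nmi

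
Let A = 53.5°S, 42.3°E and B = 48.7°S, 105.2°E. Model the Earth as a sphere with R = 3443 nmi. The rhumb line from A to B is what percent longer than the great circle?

3.3%

Great circle: σ = 0.6717 rad → d_gc = Rσ = 2312.8 nmi
Rhumb: Δφ = +0.0838, Δλ = +1.0978, Δψ = +0.1336, q = Δφ/Δψ = 0.6272 → d_rh = R√(Δφ²+q²Δλ²) = 2388.2 nmi
Excess = (2388.2 − 2312.8) / 2312.8 = 75.4 / 2312.8 = 3.26% ≈ 3.3%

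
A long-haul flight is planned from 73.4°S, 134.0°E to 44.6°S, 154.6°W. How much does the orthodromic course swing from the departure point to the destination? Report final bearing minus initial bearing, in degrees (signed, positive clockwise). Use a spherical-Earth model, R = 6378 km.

Initial bearing θ₁ = atan2(sin Δλ cos φ₂, cos φ₁ sin φ₂ − sin φ₁ cos φ₂ cos Δλ) = 88.55°
Final bearing θ₂ = (initial bearing from the destination back to the start) + 180° = 23.65°
Δθ = θ₂ − θ₁ = -64.9°

-64.9°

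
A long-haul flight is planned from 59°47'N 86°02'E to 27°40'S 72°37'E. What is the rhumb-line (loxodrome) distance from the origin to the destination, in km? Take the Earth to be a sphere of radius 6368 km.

Rhumb course C = atan2(Δλ, Δψ) with Δψ = ln[tan(π/4+φ₂/2)/tan(π/4+φ₁/2)] = -1.8122, Δλ = -0.2342 → C = 187.36°
d = R·|Δφ| / |cos C| = 6368·1.52629 / 0.99176 = 9800 km

9800 km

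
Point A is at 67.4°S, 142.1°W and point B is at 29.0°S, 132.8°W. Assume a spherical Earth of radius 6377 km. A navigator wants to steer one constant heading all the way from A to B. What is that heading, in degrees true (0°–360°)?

8.5°

Δψ = ln[tan(π/4+φ₂/2)/tan(π/4+φ₁/2)] = +1.0811
Δλ = +0.1623 rad (taken the short way round)
course = atan2(Δλ, Δψ) = 8.54°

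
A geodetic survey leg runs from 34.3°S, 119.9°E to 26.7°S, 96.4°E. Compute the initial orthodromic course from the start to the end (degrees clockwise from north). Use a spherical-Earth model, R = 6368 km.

284.3°

N = sin Δλ·cos φ₂ = -0.3562;  D = cos φ₁ sin φ₂ − sin φ₁ cos φ₂ cos Δλ = +0.0905
initial course = atan2(N, D) = 284.25°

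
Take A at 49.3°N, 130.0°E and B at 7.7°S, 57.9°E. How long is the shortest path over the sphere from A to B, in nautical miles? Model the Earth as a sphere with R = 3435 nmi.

5062 nmi

cos σ = sin φ₁ sin φ₂ + cos φ₁ cos φ₂ cos Δλ
      = sin(49.30°)sin(-7.70°) + cos(49.30°)cos(-7.70°)cos(-72.10°) = 0.0970
σ = 84.431° → d = Rσ = 3435·1.47360 = 5062 nmi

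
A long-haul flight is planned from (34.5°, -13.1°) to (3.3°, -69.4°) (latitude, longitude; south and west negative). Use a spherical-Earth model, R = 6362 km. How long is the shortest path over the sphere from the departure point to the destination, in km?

6742 km

cos σ = sin φ₁ sin φ₂ + cos φ₁ cos φ₂ cos Δλ
      = sin(34.50°)sin(3.30°) + cos(34.50°)cos(3.30°)cos(-56.30°) = 0.4891
σ = 60.718° → d = Rσ = 6362·1.05973 = 6742 km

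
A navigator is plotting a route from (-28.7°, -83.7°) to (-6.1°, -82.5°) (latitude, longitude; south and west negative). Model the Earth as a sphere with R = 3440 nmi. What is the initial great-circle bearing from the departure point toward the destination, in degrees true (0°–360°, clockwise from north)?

3.1°

N = sin Δλ·cos φ₂ = +0.0208;  D = cos φ₁ sin φ₂ − sin φ₁ cos φ₂ cos Δλ = +0.3842
initial course = atan2(N, D) = 3.10°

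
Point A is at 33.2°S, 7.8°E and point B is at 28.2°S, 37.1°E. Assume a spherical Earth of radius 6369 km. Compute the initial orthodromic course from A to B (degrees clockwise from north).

86.6°

θ = atan2( sin Δλ·cos φ₂ ,  cos φ₁ sin φ₂ − sin φ₁ cos φ₂ cos Δλ )
  = atan2(+0.4313, +0.0254) = 86.63°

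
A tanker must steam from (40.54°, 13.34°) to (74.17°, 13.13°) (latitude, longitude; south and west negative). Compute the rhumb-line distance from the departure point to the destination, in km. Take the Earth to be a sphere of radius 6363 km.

3735 km

Δψ = ln[tan(π/4+φ₂/2)/tan(π/4+φ₁/2)] = +1.1978;  Δφ = +0.5870 rad,  Δλ = -0.0037 rad
q = Δφ/Δψ = 0.4900
d = R·√(Δφ² + q²Δλ²) = 6363·0.58696 = 3735 km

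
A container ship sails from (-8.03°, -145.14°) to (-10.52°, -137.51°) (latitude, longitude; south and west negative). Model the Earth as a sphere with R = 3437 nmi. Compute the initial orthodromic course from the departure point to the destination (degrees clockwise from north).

θ = atan2( sin Δλ·cos φ₂ ,  cos φ₁ sin φ₂ − sin φ₁ cos φ₂ cos Δλ )
  = atan2(+0.1305, -0.0447) = 108.89°

108.9°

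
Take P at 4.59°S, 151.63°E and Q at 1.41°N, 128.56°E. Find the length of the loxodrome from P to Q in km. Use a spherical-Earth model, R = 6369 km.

2648 km

Rhumb course C = atan2(Δλ, Δψ) with Δψ = ln[tan(π/4+φ₂/2)/tan(π/4+φ₁/2)] = +0.1048, Δλ = -0.4026 → C = 284.59°
d = R·|Δφ| / |cos C| = 6369·0.10472 / 0.25190 = 2648 km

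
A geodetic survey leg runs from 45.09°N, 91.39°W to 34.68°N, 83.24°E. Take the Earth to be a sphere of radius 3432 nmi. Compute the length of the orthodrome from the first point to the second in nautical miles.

cos σ = sin φ₁ sin φ₂ + cos φ₁ cos φ₂ cos Δλ
      = sin(45.09°)sin(34.68°) + cos(45.09°)cos(34.68°)cos(174.63°) = -0.1751
σ = 100.082° → d = Rσ = 3432·1.74675 = 5995 nmi

5995 nmi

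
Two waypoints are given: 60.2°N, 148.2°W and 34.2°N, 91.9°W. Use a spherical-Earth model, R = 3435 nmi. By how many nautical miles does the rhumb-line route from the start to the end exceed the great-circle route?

Great circle: cos σ = sin φ₁ sin φ₂ + cos φ₁ cos φ₂ cos Δλ,  σ = 0.7730 rad → d_gc = 2655.3 nmi
Rhumb line: Δψ = -0.6881, q = Δφ/Δψ = 0.6595, d_rh = R√(Δφ²+q²Δλ²) = 2717.5 nmi
Excess = 2717.5 − 2655.3 = 62.2 ≈ 62 nmi

62 nmi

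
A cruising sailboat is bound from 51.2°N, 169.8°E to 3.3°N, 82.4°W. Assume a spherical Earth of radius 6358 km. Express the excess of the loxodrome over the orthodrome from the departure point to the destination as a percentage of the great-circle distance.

Great circle: σ = 1.7177 rad → d_gc = Rσ = 10921.1 km
Rhumb: Δφ = -0.8360, Δλ = +1.8815, Δψ = -0.9861, q = Δφ/Δψ = 0.8478 → d_rh = R√(Δφ²+q²Δλ²) = 11450.6 km
Excess = (11450.6 − 10921.1) / 10921.1 = 529.5 / 10921.1 = 4.848% ≈ 4.8%

4.8%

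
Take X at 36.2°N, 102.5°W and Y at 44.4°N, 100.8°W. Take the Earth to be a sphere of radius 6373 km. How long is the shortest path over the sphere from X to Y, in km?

Haversine: a = sin²(Δφ/2)+cos φ₁ cos φ₂ sin²(Δλ/2) = 0.00524;  σ = 2·atan2(√a,√(1−a))
σ = 8.301° → d = Rσ = 6373·0.14489 = 923 km

923 km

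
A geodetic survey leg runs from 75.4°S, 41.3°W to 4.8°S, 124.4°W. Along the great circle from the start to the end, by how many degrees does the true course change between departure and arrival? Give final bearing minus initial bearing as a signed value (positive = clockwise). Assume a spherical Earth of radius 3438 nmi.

Initial bearing θ₁ = atan2(sin Δλ cos φ₂, cos φ₁ sin φ₂ − sin φ₁ cos φ₂ cos Δλ) = 275.47°
Final bearing θ₂ = (initial bearing from the destination back to the start) + 180° = 345.42°
Δθ = θ₂ − θ₁ = +69.9°

+69.9°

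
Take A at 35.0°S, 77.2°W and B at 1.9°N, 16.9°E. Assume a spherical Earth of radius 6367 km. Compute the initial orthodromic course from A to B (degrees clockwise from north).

90.8°

N = sin Δλ·cos φ₂ = +0.9969;  D = cos φ₁ sin φ₂ − sin φ₁ cos φ₂ cos Δλ = -0.0138
initial course = atan2(N, D) = 90.79°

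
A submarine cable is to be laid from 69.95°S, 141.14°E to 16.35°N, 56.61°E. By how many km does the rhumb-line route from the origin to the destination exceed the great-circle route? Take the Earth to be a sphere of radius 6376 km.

373 km

Great circle: cos σ = sin φ₁ sin φ₂ + cos φ₁ cos φ₂ cos Δλ,  σ = 1.8060 rad → d_gc = 11515.3 km
Rhumb line: Δψ = +2.0222, q = Δφ/Δψ = 0.7448, d_rh = R√(Δφ²+q²Δλ²) = 11887.9 km
Excess = 11887.9 − 11515.3 = 372.6 ≈ 373 km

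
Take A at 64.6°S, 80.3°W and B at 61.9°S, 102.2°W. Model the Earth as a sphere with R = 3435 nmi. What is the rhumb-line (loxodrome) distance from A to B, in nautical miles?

612 nmi

Δψ = ln[tan(π/4+φ₂/2)/tan(π/4+φ₁/2)] = +0.1048;  Δφ = +0.0471 rad,  Δλ = -0.3822 rad
q = Δφ/Δψ = 0.4497
d = R·√(Δφ² + q²Δλ²) = 3435·0.17824 = 612 nmi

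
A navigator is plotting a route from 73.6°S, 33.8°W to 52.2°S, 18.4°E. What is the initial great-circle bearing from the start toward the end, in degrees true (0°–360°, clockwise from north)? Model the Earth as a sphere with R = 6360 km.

74.2°

θ = atan2( sin Δλ·cos φ₂ ,  cos φ₁ sin φ₂ − sin φ₁ cos φ₂ cos Δλ )
  = atan2(+0.4843, +0.1373) = 74.17°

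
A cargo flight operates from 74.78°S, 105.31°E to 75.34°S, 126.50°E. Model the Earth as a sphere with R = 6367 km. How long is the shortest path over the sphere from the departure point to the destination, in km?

607 km

Haversine: a = sin²(Δφ/2)+cos φ₁ cos φ₂ sin²(Δλ/2) = 0.00227;  σ = 2·atan2(√a,√(1−a))
σ = 5.462° → d = Rσ = 6367·0.09533 = 607 km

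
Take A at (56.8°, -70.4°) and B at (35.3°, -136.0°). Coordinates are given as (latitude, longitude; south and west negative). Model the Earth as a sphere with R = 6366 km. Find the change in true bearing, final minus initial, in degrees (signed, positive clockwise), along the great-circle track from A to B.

Initial bearing θ₁ = atan2(sin Δλ cos φ₂, cos φ₁ sin φ₂ − sin φ₁ cos φ₂ cos Δλ) = 272.64°
Final bearing θ₂ = (initial bearing from the destination back to the start) + 180° = 222.08°
Δθ = θ₂ − θ₁ = -50.6°

-50.6°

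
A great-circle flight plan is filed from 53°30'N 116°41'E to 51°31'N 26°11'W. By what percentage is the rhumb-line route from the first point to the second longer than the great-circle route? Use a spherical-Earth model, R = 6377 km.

Great circle: σ = 1.2301 rad → d_gc = Rσ = 7844.3 km
Rhumb: Δφ = -0.0346, Δλ = -2.4935, Δψ = -0.0569, q = Δφ/Δψ = 0.6085 → d_rh = R√(Δφ²+q²Δλ²) = 9678.5 km
Excess = (9678.5 − 7844.3) / 7844.3 = 1834.2 / 7844.3 = 23.38% ≈ 23.4%

23.4%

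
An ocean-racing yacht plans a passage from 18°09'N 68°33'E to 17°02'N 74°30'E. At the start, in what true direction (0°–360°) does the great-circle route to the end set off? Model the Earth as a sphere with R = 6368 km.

θ = atan2( sin Δλ·cos φ₂ ,  cos φ₁ sin φ₂ − sin φ₁ cos φ₂ cos Δλ )
  = atan2(+0.0991, -0.0179) = 100.23°

100.2°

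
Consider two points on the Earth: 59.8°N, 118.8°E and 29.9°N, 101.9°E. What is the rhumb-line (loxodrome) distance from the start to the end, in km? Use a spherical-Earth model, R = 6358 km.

Δψ = ln[tan(π/4+φ₂/2)/tan(π/4+φ₁/2)] = -0.7627;  Δφ = -0.5219 rad,  Δλ = -0.2950 rad
q = Δφ/Δψ = 0.6842
d = R·√(Δφ² + q²Δλ²) = 6358·0.55952 = 3557 km

3557 km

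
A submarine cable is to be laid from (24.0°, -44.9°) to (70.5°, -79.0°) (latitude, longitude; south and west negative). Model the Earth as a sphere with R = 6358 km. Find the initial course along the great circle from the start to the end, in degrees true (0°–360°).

N = sin Δλ·cos φ₂ = -0.1871;  D = cos φ₁ sin φ₂ − sin φ₁ cos φ₂ cos Δλ = +0.7487
initial course = atan2(N, D) = 345.97°

346.0°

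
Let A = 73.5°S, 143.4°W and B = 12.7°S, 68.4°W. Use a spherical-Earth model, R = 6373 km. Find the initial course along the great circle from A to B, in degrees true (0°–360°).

79.2°

N = sin Δλ·cos φ₂ = +0.9423;  D = cos φ₁ sin φ₂ − sin φ₁ cos φ₂ cos Δλ = +0.1796
initial course = atan2(N, D) = 79.21°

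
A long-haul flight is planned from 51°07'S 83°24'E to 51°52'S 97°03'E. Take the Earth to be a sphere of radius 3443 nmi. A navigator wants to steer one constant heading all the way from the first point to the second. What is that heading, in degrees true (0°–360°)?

95.0°

Meridional parts: M(φ₁)=-1.0414, M(φ₂)=-1.0624 → ΔM = -0.0210;  Δλ = +0.2382 rad
tan C = Δλ / ΔM = -11.3315 → C = 95.04°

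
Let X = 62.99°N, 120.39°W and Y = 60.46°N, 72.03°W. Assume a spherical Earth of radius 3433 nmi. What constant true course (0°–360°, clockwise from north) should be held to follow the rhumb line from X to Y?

96.3°

Δψ = ln[tan(π/4+φ₂/2)/tan(π/4+φ₁/2)] = -0.0933
Δλ = +0.8440 rad (taken the short way round)
course = atan2(Δλ, Δψ) = 96.31°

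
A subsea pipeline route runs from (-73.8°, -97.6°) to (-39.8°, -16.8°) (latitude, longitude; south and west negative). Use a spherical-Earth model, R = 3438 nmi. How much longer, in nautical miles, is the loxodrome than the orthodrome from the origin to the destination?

189 nmi

Great circle: cos σ = sin φ₁ sin φ₂ + cos φ₁ cos φ₂ cos Δλ,  σ = 0.8646 rad → d_gc = 2972.4 nmi
Rhumb line: Δψ = +1.1913, q = Δφ/Δψ = 0.4981, d_rh = R√(Δφ²+q²Δλ²) = 3161.4 nmi
Excess = 3161.4 − 2972.4 = 189.0 ≈ 189 nmi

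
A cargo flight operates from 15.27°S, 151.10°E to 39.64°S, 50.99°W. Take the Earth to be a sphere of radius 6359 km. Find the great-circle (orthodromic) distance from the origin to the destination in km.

13469 km

cos σ = sin φ₁ sin φ₂ + cos φ₁ cos φ₂ cos Δλ
      = sin(-15.27°)sin(-39.64°) + cos(-15.27°)cos(-39.64°)cos(157.91°) = -0.5203
σ = 121.354° → d = Rσ = 6359·2.11803 = 13469 km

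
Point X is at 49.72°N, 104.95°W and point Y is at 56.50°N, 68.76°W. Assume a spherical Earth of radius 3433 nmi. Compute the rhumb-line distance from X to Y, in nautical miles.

Δψ = ln[tan(π/4+φ₂/2)/tan(π/4+φ₁/2)] = +0.1977;  Δφ = +0.1183 rad,  Δλ = +0.6316 rad
q = Δφ/Δψ = 0.5987
d = R·√(Δφ² + q²Δλ²) = 3433·0.39623 = 1360 nmi

1360 nmi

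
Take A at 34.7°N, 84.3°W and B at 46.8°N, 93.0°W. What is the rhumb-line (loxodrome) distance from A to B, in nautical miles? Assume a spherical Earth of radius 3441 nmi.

827 nmi

Rhumb course C = atan2(Δλ, Δψ) with Δψ = ln[tan(π/4+φ₂/2)/tan(π/4+φ₁/2)] = +0.2801, Δλ = -0.1518 → C = 331.53°
d = R·|Δφ| / |cos C| = 3441·0.21118 / 0.87911 = 827 nmi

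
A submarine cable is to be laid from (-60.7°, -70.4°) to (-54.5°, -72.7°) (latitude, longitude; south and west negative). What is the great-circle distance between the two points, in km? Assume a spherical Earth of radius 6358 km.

701 km

Haversine: a = sin²(Δφ/2)+cos φ₁ cos φ₂ sin²(Δλ/2) = 0.00304;  σ = 2·atan2(√a,√(1−a))
σ = 6.320° → d = Rσ = 6358·0.11031 = 701 km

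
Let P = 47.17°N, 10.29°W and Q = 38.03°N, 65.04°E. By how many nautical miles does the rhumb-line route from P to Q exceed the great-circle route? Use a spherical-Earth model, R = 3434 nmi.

121 nmi

Great circle: cos σ = sin φ₁ sin φ₂ + cos φ₁ cos φ₂ cos Δλ,  σ = 0.9429 rad → d_gc = 3238.0 nmi
Rhumb line: Δψ = -0.2173, q = Δφ/Δψ = 0.7340, d_rh = R√(Δφ²+q²Δλ²) = 3358.9 nmi
Excess = 3358.9 − 3238.0 = 120.9 ≈ 121 nmi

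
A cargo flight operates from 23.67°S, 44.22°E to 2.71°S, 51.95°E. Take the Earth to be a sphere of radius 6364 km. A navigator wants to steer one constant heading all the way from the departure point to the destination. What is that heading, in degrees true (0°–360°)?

19.6°

Meridional parts: M(φ₁)=-0.4254, M(φ₂)=-0.0473 → ΔM = +0.3781;  Δλ = +0.1349 rad
tan C = Δλ / ΔM = +0.3568 → C = 19.64°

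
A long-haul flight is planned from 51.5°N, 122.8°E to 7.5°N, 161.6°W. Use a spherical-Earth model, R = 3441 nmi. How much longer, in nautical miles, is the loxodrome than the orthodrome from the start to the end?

Great circle: cos σ = sin φ₁ sin φ₂ + cos φ₁ cos φ₂ cos Δλ,  σ = 1.3123 rad → d_gc = 4515.6 nmi
Rhumb line: Δψ = -0.9208, q = Δφ/Δψ = 0.8340, d_rh = R√(Δφ²+q²Δλ²) = 4617.5 nmi
Excess = 4617.5 − 4515.6 = 101.9 ≈ 102 nmi

102 nmi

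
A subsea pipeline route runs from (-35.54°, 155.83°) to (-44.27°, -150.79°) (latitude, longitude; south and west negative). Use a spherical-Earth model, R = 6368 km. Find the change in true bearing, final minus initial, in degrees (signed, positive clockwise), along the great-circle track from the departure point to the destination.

-35.8°

At departure: θ₁ = atan2(sin Δλ cos φ₂, cos φ₁ sin φ₂ − sin φ₁ cos φ₂ cos Δλ) = 119.09°
At arrival: θ₂ = atan2(sin Δλ cos φ₁, −cos φ₂ sin φ₁ + sin φ₂ cos φ₁ cos Δλ) = 83.24°
Δθ = θ₂ − θ₁ = -35.8°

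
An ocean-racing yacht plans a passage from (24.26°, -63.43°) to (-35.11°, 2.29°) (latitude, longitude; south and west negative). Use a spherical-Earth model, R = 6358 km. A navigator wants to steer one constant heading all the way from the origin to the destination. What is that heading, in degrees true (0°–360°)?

133.6°

Δψ = ln[tan(π/4+φ₂/2)/tan(π/4+φ₁/2)] = -1.0918
Δλ = +1.1470 rad (taken the short way round)
course = atan2(Δλ, Δψ) = 133.59°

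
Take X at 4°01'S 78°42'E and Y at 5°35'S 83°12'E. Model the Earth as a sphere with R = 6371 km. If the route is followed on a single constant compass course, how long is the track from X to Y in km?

Δψ = ln[tan(π/4+φ₂/2)/tan(π/4+φ₁/2)] = -0.0274;  Δφ = -0.0273 rad,  Δλ = +0.0785 rad
q = Δφ/Δψ = 0.9965
d = R·√(Δφ² + q²Δλ²) = 6371·0.08290 = 528 km

528 km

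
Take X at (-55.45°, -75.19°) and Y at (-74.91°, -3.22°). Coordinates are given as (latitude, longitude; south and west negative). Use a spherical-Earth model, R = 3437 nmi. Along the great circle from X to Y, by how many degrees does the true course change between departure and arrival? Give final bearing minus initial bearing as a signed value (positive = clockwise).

-67.5°

Initial bearing θ₁ = atan2(sin Δλ cos φ₂, cos φ₁ sin φ₂ − sin φ₁ cos φ₂ cos Δλ) = 152.78°
Final bearing θ₂ = (initial bearing from the destination back to the start) + 180° = 85.24°
Δθ = θ₂ − θ₁ = -67.5°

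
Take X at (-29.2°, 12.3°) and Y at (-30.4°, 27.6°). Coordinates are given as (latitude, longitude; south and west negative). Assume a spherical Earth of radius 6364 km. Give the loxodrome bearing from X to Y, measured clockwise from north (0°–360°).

95.2°

Meridional parts: M(φ₁)=-0.5332, M(φ₂)=-0.5574 → ΔM = -0.0241;  Δλ = +0.2670 rad
tan C = Δλ / ΔM = -11.0637 → C = 95.16°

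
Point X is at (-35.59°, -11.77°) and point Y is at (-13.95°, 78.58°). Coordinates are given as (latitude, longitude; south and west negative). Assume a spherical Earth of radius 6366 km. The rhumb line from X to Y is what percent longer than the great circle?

2.4%

Great circle: σ = 1.4349 rad → d_gc = Rσ = 9134.6 km
Rhumb: Δφ = +0.3777, Δλ = +1.5769, Δψ = +0.4195, q = Δφ/Δψ = 0.9003 → d_rh = R√(Δφ²+q²Δλ²) = 9351.6 km
Excess = (9351.6 − 9134.6) / 9134.6 = 217.0 / 9134.6 = 2.38% ≈ 2.4%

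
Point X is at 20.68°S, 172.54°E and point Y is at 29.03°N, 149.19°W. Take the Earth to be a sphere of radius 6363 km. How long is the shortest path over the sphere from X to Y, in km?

6875 km

Haversine: a = sin²(Δφ/2)+cos φ₁ cos φ₂ sin²(Δλ/2) = 0.26457;  σ = 2·atan2(√a,√(1−a))
σ = 61.910° → d = Rσ = 6363·1.08053 = 6875 km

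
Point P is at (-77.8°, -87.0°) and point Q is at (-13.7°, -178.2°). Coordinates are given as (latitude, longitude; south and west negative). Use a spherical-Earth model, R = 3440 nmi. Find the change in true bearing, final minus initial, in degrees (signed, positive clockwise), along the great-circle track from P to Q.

Initial bearing θ₁ = atan2(sin Δλ cos φ₂, cos φ₁ sin φ₂ − sin φ₁ cos φ₂ cos Δλ) = 265.88°
Final bearing θ₂ = (initial bearing from the destination back to the start) + 180° = 347.47°
Δθ = θ₂ − θ₁ = +81.6°

+81.6°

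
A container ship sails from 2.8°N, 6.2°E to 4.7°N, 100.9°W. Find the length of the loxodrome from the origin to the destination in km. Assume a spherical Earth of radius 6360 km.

Δψ = ln[tan(π/4+φ₂/2)/tan(π/4+φ₁/2)] = +0.0332;  Δφ = +0.0332 rad,  Δλ = -1.8692 rad
q = Δφ/Δψ = 0.9978
d = R·√(Δφ² + q²Δλ²) = 6360·1.86545 = 11864 km

11864 km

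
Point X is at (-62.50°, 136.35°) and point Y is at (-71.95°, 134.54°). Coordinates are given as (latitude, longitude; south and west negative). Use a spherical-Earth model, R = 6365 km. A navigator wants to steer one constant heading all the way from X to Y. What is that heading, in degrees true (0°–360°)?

184.2°

Δψ = ln[tan(π/4+φ₂/2)/tan(π/4+φ₁/2)] = -0.4322
Δλ = -0.0316 rad (taken the short way round)
course = atan2(Δλ, Δψ) = 184.18°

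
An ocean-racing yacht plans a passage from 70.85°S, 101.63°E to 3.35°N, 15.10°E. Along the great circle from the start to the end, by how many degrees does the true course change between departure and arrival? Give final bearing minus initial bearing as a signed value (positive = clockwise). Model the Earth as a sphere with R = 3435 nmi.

Initial bearing θ₁ = atan2(sin Δλ cos φ₂, cos φ₁ sin φ₂ − sin φ₁ cos φ₂ cos Δλ) = 274.38°
Final bearing θ₂ = (initial bearing from the destination back to the start) + 180° = 340.87°
Δθ = θ₂ − θ₁ = +66.5°

+66.5°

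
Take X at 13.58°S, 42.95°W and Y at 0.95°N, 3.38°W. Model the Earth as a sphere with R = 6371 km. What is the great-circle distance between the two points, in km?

4650 km

cos σ = sin φ₁ sin φ₂ + cos φ₁ cos φ₂ cos Δλ
      = sin(-13.58°)sin(0.95°) + cos(-13.58°)cos(0.95°)cos(39.57°) = 0.7453
σ = 41.815° → d = Rσ = 6371·0.72981 = 4650 km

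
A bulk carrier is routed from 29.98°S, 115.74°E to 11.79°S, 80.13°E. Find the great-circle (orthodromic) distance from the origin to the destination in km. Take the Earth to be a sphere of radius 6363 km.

4184 km

Haversine: a = sin²(Δφ/2)+cos φ₁ cos φ₂ sin²(Δλ/2) = 0.10427;  σ = 2·atan2(√a,√(1−a))
σ = 37.677° → d = Rσ = 6363·0.65760 = 4184 km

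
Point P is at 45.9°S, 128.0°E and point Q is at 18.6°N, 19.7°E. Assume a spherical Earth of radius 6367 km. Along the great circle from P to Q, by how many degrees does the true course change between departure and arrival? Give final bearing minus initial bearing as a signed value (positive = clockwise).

+42.2°

Initial bearing θ₁ = atan2(sin Δλ cos φ₂, cos φ₁ sin φ₂ − sin φ₁ cos φ₂ cos Δλ) = 270.53°
Final bearing θ₂ = (initial bearing from the destination back to the start) + 180° = 312.76°
Δθ = θ₂ − θ₁ = +42.2°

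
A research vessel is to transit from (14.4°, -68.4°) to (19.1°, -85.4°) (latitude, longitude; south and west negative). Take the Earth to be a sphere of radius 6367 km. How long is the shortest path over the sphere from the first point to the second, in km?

1882 km

Haversine: a = sin²(Δφ/2)+cos φ₁ cos φ₂ sin²(Δλ/2) = 0.02168;  σ = 2·atan2(√a,√(1−a))
σ = 16.933° → d = Rσ = 6367·0.29554 = 1882 km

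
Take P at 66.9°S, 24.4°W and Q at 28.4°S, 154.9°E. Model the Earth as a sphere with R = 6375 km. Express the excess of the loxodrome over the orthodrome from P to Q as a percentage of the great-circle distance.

Great circle: σ = 1.4783 rad → d_gc = Rσ = 9424.0 km
Rhumb: Δφ = +0.6720, Δλ = +3.1294, Δψ = +1.0706, q = Δφ/Δψ = 0.6277 → d_rh = R√(Δφ²+q²Δλ²) = 13234.3 km
Excess = (13234.3 − 9424.0) / 9424.0 = 3810.3 / 9424.0 = 40.43% ≈ 40.4%

40.4%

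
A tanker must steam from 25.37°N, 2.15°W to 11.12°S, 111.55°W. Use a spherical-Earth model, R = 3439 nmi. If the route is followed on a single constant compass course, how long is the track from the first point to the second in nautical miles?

6765 nmi

Δψ = ln[tan(π/4+φ₂/2)/tan(π/4+φ₁/2)] = -0.6533;  Δφ = -0.6369 rad,  Δλ = -1.9094 rad
q = Δφ/Δψ = 0.9748
d = R·√(Δφ² + q²Δλ²) = 3439·1.96725 = 6765 nmi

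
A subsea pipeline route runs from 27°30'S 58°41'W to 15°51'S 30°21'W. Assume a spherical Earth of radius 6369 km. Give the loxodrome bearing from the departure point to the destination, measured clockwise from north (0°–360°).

66.1°

Δψ = ln[tan(π/4+φ₂/2)/tan(π/4+φ₁/2)] = +0.2193
Δλ = +0.4945 rad (taken the short way round)
course = atan2(Δλ, Δψ) = 66.08°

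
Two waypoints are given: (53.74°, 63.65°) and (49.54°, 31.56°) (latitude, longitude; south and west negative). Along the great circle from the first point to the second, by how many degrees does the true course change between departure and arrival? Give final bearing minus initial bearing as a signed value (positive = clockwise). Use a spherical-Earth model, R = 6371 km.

-25.4°

Initial bearing θ₁ = atan2(sin Δλ cos φ₂, cos φ₁ sin φ₂ − sin φ₁ cos φ₂ cos Δλ) = 271.11°
Final bearing θ₂ = (initial bearing from the destination back to the start) + 180° = 245.68°
Δθ = θ₂ − θ₁ = -25.4°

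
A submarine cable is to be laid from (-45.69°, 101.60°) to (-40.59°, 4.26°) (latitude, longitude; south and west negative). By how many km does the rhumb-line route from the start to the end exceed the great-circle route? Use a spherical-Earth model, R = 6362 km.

Great circle: cos σ = sin φ₁ sin φ₂ + cos φ₁ cos φ₂ cos Δλ,  σ = 1.1617 rad → d_gc = 7390.5 km
Rhumb line: Δψ = +0.1221, q = Δφ/Δψ = 0.7290, d_rh = R√(Δφ²+q²Δλ²) = 7899.9 km
Excess = 7899.9 − 7390.5 = 509.4 ≈ 509 km

509 km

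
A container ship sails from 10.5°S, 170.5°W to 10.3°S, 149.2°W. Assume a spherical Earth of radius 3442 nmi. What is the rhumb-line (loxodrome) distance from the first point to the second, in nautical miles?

1259 nmi

Δψ = ln[tan(π/4+φ₂/2)/tan(π/4+φ₁/2)] = +0.0035;  Δφ = +0.0035 rad,  Δλ = +0.3718 rad
q = Δφ/Δψ = 0.9836
d = R·√(Δφ² + q²Δλ²) = 3442·0.36566 = 1259 nmi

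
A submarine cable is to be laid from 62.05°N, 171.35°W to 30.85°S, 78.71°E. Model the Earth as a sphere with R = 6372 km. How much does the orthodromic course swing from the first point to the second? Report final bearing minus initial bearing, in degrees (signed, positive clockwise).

Initial bearing θ₁ = atan2(sin Δλ cos φ₂, cos φ₁ sin φ₂ − sin φ₁ cos φ₂ cos Δλ) = 271.30°
Final bearing θ₂ = (initial bearing from the destination back to the start) + 180° = 213.08°
Δθ = θ₂ − θ₁ = -58.2°

-58.2°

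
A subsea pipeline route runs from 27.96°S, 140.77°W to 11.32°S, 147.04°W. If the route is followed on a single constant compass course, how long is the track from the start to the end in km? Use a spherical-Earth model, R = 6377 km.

1964 km

Rhumb course C = atan2(Δλ, Δψ) with Δψ = ln[tan(π/4+φ₂/2)/tan(π/4+φ₁/2)] = +0.3097, Δλ = -0.1094 → C = 340.54°
d = R·|Δφ| / |cos C| = 6377·0.29042 / 0.94288 = 1964 km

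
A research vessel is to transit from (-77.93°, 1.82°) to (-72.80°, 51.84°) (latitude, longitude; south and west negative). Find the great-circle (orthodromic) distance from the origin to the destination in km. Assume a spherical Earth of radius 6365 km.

Haversine: a = sin²(Δφ/2)+cos φ₁ cos φ₂ sin²(Δλ/2) = 0.01306;  σ = 2·atan2(√a,√(1−a))
σ = 13.122° → d = Rσ = 6365·0.22902 = 1458 km

1458 km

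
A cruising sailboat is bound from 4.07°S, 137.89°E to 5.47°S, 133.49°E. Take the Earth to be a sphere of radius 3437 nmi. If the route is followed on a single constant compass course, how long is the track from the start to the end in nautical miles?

Δψ = ln[tan(π/4+φ₂/2)/tan(π/4+φ₁/2)] = -0.0245;  Δφ = -0.0244 rad,  Δλ = -0.0768 rad
q = Δφ/Δψ = 0.9965
d = R·√(Δφ² + q²Δλ²) = 3437·0.08033 = 276 nmi

276 nmi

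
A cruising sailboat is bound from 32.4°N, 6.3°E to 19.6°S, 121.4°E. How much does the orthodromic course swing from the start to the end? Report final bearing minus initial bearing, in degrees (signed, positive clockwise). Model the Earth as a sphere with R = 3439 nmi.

+22.1°

At departure: θ₁ = atan2(sin Δλ cos φ₂, cos φ₁ sin φ₂ − sin φ₁ cos φ₂ cos Δλ) = 94.63°
At arrival: θ₂ = atan2(sin Δλ cos φ₁, −cos φ₂ sin φ₁ + sin φ₂ cos φ₁ cos Δλ) = 116.70°
Δθ = θ₂ − θ₁ = +22.1°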